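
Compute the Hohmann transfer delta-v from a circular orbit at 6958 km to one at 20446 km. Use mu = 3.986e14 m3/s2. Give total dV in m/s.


V1 = sqrt(mu/r1) = 7568.79 m/s
dV1 = V1*(sqrt(2*r2/(r1+r2)) - 1) = 1676.89 m/s
V2 = sqrt(mu/r2) = 4415.34 m/s
dV2 = V2*(1 - sqrt(2*r1/(r1+r2))) = 1268.94 m/s
Total dV = 2946 m/s

2946 m/s


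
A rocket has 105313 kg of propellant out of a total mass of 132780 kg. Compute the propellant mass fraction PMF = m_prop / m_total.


PMF = 105313 / 132780 = 0.793

0.793


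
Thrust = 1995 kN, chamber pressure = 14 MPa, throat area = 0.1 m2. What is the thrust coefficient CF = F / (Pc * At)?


CF = 1995000 / (14e6 * 0.1) = 1.43

1.43


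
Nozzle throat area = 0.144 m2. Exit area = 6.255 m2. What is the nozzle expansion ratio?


AR = 6.255 / 0.144 = 43.4

43.4


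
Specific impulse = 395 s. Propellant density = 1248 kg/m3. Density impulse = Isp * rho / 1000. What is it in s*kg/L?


rho*Isp = 395 * 1248 / 1000 = 493 s*kg/L

493 s*kg/L


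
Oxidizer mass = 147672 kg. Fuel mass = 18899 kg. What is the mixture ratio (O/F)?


MR = 147672 / 18899 = 7.81

7.81


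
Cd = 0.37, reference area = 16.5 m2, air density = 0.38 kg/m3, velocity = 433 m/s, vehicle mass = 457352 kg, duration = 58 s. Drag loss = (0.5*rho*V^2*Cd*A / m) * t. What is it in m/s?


D = 0.5 * 0.38 * 433^2 * 0.37 * 16.5 = 217477.87 N
a = 217477.87 / 457352 = 0.4755 m/s2
dV = 0.4755 * 58 = 27.6 m/s

27.6 m/s


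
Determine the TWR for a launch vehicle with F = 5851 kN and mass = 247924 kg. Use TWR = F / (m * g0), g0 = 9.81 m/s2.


TWR = 5851000 / (247924 * 9.81) = 2.41

2.41


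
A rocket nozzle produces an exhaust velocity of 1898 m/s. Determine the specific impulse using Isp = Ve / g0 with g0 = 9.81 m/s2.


Isp = Ve / g0 = 1898 / 9.81 = 193.5 s

193.5 s


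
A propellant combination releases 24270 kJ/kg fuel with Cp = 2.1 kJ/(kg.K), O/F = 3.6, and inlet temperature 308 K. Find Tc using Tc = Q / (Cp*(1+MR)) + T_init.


Tc = 24270 / (2.1 * (1 + 3.6)) + 308 = 2820 K

2820 K


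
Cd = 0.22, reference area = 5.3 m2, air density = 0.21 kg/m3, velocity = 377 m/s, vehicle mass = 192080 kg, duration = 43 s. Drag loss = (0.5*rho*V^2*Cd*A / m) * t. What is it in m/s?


D = 0.5 * 0.21 * 377^2 * 0.22 * 5.3 = 17400.85 N
a = 17400.85 / 192080 = 0.0906 m/s2
dV = 0.0906 * 43 = 3.9 m/s

3.9 m/s


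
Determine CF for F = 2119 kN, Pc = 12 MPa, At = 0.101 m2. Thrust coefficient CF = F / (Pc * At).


CF = 2119000 / (12e6 * 0.101) = 1.75

1.75


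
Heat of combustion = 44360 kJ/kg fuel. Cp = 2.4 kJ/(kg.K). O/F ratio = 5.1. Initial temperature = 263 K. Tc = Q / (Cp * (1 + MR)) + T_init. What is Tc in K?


Tc = 44360 / (2.4 * (1 + 5.1)) + 263 = 3293 K

3293 K


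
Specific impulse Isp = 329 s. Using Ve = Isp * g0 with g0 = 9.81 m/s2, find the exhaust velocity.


Ve = Isp * g0 = 329 * 9.81 = 3227.5 m/s

3227.5 m/s


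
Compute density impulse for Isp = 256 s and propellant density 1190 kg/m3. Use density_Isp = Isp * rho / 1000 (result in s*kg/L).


rho*Isp = 256 * 1190 / 1000 = 305 s*kg/L

305 s*kg/L


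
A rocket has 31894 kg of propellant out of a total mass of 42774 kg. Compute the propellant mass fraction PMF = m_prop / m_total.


PMF = 31894 / 42774 = 0.746

0.746


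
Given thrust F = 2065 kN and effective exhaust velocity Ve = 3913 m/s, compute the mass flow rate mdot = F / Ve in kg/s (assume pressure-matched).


mdot = F / Ve = 2065000 / 3913 = 527.7 kg/s

527.7 kg/s


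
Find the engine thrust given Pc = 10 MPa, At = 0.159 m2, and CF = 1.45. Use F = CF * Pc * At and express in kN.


F = 1.45 * 10e6 * 0.159 = 2.3055e+06 N = 2305.5 kN

2305.5 kN


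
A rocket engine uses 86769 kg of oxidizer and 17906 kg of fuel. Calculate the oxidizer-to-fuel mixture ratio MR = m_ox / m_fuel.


MR = 86769 / 17906 = 4.85

4.85


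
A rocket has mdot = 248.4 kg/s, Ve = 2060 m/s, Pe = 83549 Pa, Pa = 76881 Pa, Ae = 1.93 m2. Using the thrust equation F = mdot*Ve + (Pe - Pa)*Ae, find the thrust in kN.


F = 248.4 * 2060 + (83549 - 76881) * 1.93 = 524573.0 N = 524.6 kN

524.6 kN


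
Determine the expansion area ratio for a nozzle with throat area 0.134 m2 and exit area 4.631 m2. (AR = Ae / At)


AR = 4.631 / 0.134 = 34.6

34.6


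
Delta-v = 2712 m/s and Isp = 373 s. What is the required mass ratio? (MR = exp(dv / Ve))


Ve = 373 * 9.81 = 3659.13 m/s
MR = exp(2712 / 3659.13) = 2.098

2.098


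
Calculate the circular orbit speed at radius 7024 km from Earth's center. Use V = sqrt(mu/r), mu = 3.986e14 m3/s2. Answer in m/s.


V = sqrt(3.986e14 / 7024000) = 7533 m/s

7533 m/s


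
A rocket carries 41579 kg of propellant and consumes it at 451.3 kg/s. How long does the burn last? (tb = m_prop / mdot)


tb = 41579 / 451.3 = 92.1 s

92.1 s


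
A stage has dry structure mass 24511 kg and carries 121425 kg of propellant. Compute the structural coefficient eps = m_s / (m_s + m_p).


eps = 24511 / (24511 + 121425) = 0.168

0.168


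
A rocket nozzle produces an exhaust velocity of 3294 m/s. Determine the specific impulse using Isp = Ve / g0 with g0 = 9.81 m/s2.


Isp = Ve / g0 = 3294 / 9.81 = 335.8 s

335.8 s


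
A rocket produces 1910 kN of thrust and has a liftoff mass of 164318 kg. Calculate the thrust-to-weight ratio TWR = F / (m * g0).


TWR = 1910000 / (164318 * 9.81) = 1.18

1.18


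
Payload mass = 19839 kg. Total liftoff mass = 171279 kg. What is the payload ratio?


PR = 19839 / 171279 = 0.1158

0.1158


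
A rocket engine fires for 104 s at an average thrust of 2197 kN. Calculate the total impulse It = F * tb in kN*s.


It = 2197 * 104 = 228488 kN*s

228488 kN*s


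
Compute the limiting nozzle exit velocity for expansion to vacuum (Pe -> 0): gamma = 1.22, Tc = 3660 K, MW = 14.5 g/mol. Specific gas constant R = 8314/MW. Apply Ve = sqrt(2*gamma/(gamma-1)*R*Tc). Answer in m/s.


R = 8314 / 14.5 = 573.38 J/(kg.K)
Ve = sqrt(2 * 1.22 / (1.22 - 1) * 573.38 * 3660) = 4824 m/s

4824 m/s


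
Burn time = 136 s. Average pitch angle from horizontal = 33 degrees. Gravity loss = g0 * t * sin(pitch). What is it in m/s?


GL = 9.81 * 136 * sin(33 deg) = 727 m/s

727 m/s


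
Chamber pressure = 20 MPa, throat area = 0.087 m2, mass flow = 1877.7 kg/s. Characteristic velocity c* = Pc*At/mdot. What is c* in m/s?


c* = 20e6 * 0.087 / 1877.7 = 927 m/s

927 m/s


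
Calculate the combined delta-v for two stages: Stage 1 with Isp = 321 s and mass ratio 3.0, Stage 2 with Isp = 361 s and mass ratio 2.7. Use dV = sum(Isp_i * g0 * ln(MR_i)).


dV1 = 321 * 9.81 * ln(3.0) = 3459.5 m/s
dV2 = 361 * 9.81 * ln(2.7) = 3517.5 m/s
Total dV = 3459.5 + 3517.5 = 6977.0 m/s ~ 6977 m/s

6977 m/s


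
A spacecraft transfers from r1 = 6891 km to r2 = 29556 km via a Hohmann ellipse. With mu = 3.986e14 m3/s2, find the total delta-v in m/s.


V1 = sqrt(mu/r1) = 7605.5 m/s
dV1 = V1*(sqrt(2*r2/(r1+r2)) - 1) = 2080.28 m/s
V2 = sqrt(mu/r2) = 3672.36 m/s
dV2 = V2*(1 - sqrt(2*r1/(r1+r2))) = 1414.12 m/s
Total dV = 3494 m/s

3494 m/s


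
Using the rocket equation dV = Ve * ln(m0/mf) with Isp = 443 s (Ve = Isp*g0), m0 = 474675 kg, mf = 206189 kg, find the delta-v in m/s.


Ve = 443 * 9.81 = 4345.83 m/s
dV = 4345.83 * ln(474675/206189) = 3624 m/s

3624 m/s


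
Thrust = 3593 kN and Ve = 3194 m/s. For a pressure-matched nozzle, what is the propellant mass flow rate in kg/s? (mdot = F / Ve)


mdot = F / Ve = 3593000 / 3194 = 1124.9 kg/s

1124.9 kg/s


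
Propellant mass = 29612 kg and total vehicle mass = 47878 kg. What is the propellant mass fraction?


PMF = 29612 / 47878 = 0.618

0.618


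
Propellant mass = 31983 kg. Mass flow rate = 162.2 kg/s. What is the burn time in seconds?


tb = 31983 / 162.2 = 197.2 s

197.2 s


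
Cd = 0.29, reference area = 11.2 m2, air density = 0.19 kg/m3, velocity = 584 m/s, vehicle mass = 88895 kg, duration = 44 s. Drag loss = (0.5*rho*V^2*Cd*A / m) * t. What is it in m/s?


D = 0.5 * 0.19 * 584^2 * 0.29 * 11.2 = 105236.24 N
a = 105236.24 / 88895 = 1.1838 m/s2
dV = 1.1838 * 44 = 52.1 m/s

52.1 m/s


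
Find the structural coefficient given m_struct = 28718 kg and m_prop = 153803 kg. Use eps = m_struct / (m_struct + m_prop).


eps = 28718 / (28718 + 153803) = 0.1573

0.1573


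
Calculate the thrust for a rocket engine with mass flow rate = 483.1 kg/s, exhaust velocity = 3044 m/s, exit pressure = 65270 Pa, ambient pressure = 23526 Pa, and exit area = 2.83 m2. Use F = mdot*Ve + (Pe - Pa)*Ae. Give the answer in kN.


F = 483.1 * 3044 + (65270 - 23526) * 2.83 = 1.5887e+06 N = 1588.7 kN

1588.7 kN


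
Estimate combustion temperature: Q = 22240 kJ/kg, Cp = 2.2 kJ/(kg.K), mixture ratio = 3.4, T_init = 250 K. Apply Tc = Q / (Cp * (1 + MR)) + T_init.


Tc = 22240 / (2.2 * (1 + 3.4)) + 250 = 2548 K

2548 K


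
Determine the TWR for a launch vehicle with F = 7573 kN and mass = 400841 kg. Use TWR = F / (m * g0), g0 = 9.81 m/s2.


TWR = 7573000 / (400841 * 9.81) = 1.93

1.93


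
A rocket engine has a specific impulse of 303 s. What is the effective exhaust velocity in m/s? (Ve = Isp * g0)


Ve = Isp * g0 = 303 * 9.81 = 2972.4 m/s

2972.4 m/s


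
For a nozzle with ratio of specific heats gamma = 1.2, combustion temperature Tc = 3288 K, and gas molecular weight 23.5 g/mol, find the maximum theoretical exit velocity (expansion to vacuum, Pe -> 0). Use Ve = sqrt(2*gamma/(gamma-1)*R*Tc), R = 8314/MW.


R = 8314 / 23.5 = 353.79 J/(kg.K)
Ve = sqrt(2 * 1.2 / (1.2 - 1) * 353.79 * 3288) = 3736 m/s

3736 m/s


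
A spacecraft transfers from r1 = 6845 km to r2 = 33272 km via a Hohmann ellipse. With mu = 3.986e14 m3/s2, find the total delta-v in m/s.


V1 = sqrt(mu/r1) = 7631.01 m/s
dV1 = V1*(sqrt(2*r2/(r1+r2)) - 1) = 2197.15 m/s
V2 = sqrt(mu/r2) = 3461.22 m/s
dV2 = V2*(1 - sqrt(2*r1/(r1+r2))) = 1439.29 m/s
Total dV = 3636 m/s

3636 m/s


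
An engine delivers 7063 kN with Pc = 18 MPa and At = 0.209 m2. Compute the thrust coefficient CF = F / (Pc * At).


CF = 7063000 / (18e6 * 0.209) = 1.88

1.88


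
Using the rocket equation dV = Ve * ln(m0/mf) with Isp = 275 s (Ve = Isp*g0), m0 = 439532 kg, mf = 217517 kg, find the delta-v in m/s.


Ve = 275 * 9.81 = 2697.75 m/s
dV = 2697.75 * ln(439532/217517) = 1898 m/s

1898 m/s


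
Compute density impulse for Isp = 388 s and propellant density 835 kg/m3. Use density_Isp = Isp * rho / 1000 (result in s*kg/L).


rho*Isp = 388 * 835 / 1000 = 324 s*kg/L

324 s*kg/L


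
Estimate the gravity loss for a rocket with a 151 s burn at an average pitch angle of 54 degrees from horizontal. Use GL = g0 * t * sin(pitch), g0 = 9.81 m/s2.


GL = 9.81 * 151 * sin(54 deg) = 1198 m/s

1198 m/s


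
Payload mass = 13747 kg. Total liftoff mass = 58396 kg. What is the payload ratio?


PR = 13747 / 58396 = 0.2354

0.2354


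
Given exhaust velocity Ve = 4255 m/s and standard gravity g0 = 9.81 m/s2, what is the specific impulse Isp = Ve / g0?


Isp = Ve / g0 = 4255 / 9.81 = 433.7 s

433.7 s


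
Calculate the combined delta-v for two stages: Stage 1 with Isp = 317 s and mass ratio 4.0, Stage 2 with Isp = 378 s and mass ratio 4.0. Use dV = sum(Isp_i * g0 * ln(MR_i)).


dV1 = 317 * 9.81 * ln(4.0) = 4311.1 m/s
dV2 = 378 * 9.81 * ln(4.0) = 5140.6 m/s
Total dV = 4311.1 + 5140.6 = 9451.7 m/s ~ 9452 m/s

9452 m/s


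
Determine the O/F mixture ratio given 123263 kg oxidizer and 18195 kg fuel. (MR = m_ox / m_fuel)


MR = 123263 / 18195 = 6.77

6.77


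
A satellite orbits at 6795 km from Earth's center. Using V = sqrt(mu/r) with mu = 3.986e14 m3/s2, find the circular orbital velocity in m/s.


V = sqrt(3.986e14 / 6795000) = 7659 m/s

7659 m/s


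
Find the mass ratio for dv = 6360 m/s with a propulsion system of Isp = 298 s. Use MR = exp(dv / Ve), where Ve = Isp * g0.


Ve = 298 * 9.81 = 2923.38 m/s
MR = exp(6360 / 2923.38) = 8.807

8.807


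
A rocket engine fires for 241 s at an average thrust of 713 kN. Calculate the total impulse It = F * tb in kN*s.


It = 713 * 241 = 171833 kN*s

171833 kN*s


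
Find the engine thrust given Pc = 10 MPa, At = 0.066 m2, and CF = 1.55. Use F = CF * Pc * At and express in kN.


F = 1.55 * 10e6 * 0.066 = 1.0230e+06 N = 1023.0 kN

1023.0 kN


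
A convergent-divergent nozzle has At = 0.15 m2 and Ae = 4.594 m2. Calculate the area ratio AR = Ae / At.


AR = 4.594 / 0.15 = 30.6

30.6


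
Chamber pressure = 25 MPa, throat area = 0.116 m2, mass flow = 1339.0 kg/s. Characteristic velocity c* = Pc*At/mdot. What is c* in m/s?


c* = 25e6 * 0.116 / 1339.0 = 2166 m/s

2166 m/s


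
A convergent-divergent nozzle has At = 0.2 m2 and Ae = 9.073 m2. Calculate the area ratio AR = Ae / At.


AR = 9.073 / 0.2 = 45.4

45.4


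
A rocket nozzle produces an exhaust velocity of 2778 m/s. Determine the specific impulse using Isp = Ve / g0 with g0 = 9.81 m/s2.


Isp = Ve / g0 = 2778 / 9.81 = 283.2 s

283.2 s


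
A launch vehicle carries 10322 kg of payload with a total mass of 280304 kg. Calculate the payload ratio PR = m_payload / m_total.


PR = 10322 / 280304 = 0.0368

0.0368


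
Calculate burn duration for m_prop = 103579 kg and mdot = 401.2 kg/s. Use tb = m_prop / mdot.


tb = 103579 / 401.2 = 258.2 s

258.2 s


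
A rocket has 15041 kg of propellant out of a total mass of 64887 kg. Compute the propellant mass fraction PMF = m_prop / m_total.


PMF = 15041 / 64887 = 0.232

0.232


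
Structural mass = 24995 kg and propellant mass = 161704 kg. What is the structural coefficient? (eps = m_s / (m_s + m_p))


eps = 24995 / (24995 + 161704) = 0.1339

0.1339


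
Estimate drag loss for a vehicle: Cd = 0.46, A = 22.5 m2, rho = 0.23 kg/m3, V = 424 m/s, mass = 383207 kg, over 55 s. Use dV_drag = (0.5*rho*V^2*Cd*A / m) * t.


D = 0.5 * 0.23 * 424^2 * 0.46 * 22.5 = 213978.38 N
a = 213978.38 / 383207 = 0.5584 m/s2
dV = 0.5584 * 55 = 30.7 m/s

30.7 m/s


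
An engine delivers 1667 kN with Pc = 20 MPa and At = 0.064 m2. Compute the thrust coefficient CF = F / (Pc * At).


CF = 1667000 / (20e6 * 0.064) = 1.3

1.3


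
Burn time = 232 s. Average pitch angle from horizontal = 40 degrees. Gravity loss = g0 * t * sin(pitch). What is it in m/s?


GL = 9.81 * 232 * sin(40 deg) = 1463 m/s

1463 m/s


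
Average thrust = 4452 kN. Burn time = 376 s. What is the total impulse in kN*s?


It = 4452 * 376 = 1673952 kN*s

1673952 kN*s


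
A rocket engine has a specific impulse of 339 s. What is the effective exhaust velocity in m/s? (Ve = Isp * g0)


Ve = Isp * g0 = 339 * 9.81 = 3325.6 m/s

3325.6 m/s


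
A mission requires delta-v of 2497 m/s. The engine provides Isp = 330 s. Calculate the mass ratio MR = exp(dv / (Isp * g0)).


Ve = 330 * 9.81 = 3237.3 m/s
MR = exp(2497 / 3237.3) = 2.163

2.163


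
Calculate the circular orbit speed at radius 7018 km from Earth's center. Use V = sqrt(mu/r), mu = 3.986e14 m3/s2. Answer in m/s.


V = sqrt(3.986e14 / 7018000) = 7536 m/s

7536 m/s


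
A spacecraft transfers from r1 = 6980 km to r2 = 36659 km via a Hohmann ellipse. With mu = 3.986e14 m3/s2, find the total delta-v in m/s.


V1 = sqrt(mu/r1) = 7556.85 m/s
dV1 = V1*(sqrt(2*r2/(r1+r2)) - 1) = 2238.25 m/s
V2 = sqrt(mu/r2) = 3297.45 m/s
dV2 = V2*(1 - sqrt(2*r1/(r1+r2))) = 1432.43 m/s
Total dV = 3671 m/s

3671 m/s


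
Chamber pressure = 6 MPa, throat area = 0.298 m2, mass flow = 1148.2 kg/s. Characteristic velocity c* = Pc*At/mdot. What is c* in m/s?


c* = 6e6 * 0.298 / 1148.2 = 1557 m/s

1557 m/s


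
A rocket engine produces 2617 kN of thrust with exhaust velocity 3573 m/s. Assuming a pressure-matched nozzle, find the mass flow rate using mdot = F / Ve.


mdot = F / Ve = 2617000 / 3573 = 732.4 kg/s

732.4 kg/s


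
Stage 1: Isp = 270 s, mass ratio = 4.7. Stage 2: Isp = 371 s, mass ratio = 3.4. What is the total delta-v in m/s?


dV1 = 270 * 9.81 * ln(4.7) = 4099.0 m/s
dV2 = 371 * 9.81 * ln(3.4) = 4453.9 m/s
Total dV = 4099.0 + 4453.9 = 8552.9 m/s ~ 8553 m/s

8553 m/s


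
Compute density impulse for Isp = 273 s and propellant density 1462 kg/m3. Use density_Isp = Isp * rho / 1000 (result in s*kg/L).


rho*Isp = 273 * 1462 / 1000 = 399 s*kg/L

399 s*kg/L


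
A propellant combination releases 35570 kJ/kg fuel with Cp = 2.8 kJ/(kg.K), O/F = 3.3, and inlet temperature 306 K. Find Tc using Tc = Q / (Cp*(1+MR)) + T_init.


Tc = 35570 / (2.8 * (1 + 3.3)) + 306 = 3260 K

3260 K


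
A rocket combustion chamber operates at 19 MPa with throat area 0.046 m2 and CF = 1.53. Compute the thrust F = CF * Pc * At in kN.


F = 1.53 * 19e6 * 0.046 = 1.3372e+06 N = 1337.2 kN

1337.2 kN


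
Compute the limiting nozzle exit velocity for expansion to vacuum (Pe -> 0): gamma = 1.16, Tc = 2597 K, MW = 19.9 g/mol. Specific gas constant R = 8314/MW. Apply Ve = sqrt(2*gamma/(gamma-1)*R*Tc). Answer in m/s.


R = 8314 / 19.9 = 417.79 J/(kg.K)
Ve = sqrt(2 * 1.16 / (1.16 - 1) * 417.79 * 2597) = 3966 m/s

3966 m/s


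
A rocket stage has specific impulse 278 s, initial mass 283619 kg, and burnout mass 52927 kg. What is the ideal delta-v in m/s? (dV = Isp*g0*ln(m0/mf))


Ve = 278 * 9.81 = 2727.18 m/s
dV = 2727.18 * ln(283619/52927) = 4578 m/s

4578 m/s


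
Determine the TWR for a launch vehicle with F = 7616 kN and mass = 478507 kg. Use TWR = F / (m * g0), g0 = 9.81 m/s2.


TWR = 7616000 / (478507 * 9.81) = 1.62

1.62


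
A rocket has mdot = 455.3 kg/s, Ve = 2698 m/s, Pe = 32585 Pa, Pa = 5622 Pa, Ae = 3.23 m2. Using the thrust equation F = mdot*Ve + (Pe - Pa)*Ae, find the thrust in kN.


F = 455.3 * 2698 + (32585 - 5622) * 3.23 = 1.3155e+06 N = 1315.5 kN

1315.5 kN


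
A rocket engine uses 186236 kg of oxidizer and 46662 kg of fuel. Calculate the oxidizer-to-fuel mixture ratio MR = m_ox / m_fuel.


MR = 186236 / 46662 = 3.99

3.99


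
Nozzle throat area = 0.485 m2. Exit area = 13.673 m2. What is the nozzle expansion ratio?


AR = 13.673 / 0.485 = 28.2

28.2


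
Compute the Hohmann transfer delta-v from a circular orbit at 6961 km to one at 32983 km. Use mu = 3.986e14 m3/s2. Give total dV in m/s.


V1 = sqrt(mu/r1) = 7567.16 m/s
dV1 = V1*(sqrt(2*r2/(r1+r2)) - 1) = 2157.34 m/s
V2 = sqrt(mu/r2) = 3476.35 m/s
dV2 = V2*(1 - sqrt(2*r1/(r1+r2))) = 1424.01 m/s
Total dV = 3581 m/s

3581 m/s


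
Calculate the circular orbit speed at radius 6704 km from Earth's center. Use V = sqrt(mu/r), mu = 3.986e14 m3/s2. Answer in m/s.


V = sqrt(3.986e14 / 6704000) = 7711 m/s

7711 m/s


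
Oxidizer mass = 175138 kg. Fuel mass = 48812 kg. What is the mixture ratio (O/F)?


MR = 175138 / 48812 = 3.59

3.59


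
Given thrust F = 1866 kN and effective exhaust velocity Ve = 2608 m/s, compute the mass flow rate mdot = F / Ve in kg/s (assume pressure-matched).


mdot = F / Ve = 1866000 / 2608 = 715.5 kg/s

715.5 kg/s


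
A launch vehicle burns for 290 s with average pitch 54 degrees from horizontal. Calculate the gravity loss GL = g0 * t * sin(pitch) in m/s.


GL = 9.81 * 290 * sin(54 deg) = 2302 m/s

2302 m/s


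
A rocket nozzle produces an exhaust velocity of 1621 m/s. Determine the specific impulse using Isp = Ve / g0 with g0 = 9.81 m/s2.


Isp = Ve / g0 = 1621 / 9.81 = 165.2 s

165.2 s


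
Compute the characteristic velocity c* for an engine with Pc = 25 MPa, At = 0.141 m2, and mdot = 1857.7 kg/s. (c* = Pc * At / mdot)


c* = 25e6 * 0.141 / 1857.7 = 1898 m/s

1898 m/s


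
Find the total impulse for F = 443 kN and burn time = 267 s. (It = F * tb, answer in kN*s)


It = 443 * 267 = 118281 kN*s

118281 kN*s


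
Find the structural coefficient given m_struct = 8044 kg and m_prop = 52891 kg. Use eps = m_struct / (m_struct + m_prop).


eps = 8044 / (8044 + 52891) = 0.132

0.132


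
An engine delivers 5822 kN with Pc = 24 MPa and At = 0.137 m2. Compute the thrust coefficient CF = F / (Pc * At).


CF = 5822000 / (24e6 * 0.137) = 1.77

1.77


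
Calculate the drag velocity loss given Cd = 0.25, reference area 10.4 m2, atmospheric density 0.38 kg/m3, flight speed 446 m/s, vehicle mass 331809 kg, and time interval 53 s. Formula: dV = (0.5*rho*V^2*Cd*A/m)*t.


D = 0.5 * 0.38 * 446^2 * 0.25 * 10.4 = 98264.5 N
a = 98264.5 / 331809 = 0.2961 m/s2
dV = 0.2961 * 53 = 15.7 m/s

15.7 m/s


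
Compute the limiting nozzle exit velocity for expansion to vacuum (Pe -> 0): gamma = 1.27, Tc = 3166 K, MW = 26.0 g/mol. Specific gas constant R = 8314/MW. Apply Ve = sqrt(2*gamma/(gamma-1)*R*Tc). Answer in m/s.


R = 8314 / 26.0 = 319.77 J/(kg.K)
Ve = sqrt(2 * 1.27 / (1.27 - 1) * 319.77 * 3166) = 3086 m/s

3086 m/s


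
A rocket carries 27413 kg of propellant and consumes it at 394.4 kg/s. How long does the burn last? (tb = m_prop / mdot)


tb = 27413 / 394.4 = 69.5 s

69.5 s


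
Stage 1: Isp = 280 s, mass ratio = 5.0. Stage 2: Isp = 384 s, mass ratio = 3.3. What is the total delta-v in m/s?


dV1 = 280 * 9.81 * ln(5.0) = 4420.8 m/s
dV2 = 384 * 9.81 * ln(3.3) = 4497.6 m/s
Total dV = 4420.8 + 4497.6 = 8918.4 m/s ~ 8918 m/s

8918 m/s


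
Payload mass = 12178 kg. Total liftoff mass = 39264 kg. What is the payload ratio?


PR = 12178 / 39264 = 0.3102

0.3102


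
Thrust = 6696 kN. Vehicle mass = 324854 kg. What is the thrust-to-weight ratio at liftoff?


TWR = 6696000 / (324854 * 9.81) = 2.1

2.1


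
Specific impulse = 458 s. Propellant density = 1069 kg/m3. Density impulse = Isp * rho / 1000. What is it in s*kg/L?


rho*Isp = 458 * 1069 / 1000 = 490 s*kg/L

490 s*kg/L


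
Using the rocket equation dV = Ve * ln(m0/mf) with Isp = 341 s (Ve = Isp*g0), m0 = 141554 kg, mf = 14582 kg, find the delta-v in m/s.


Ve = 341 * 9.81 = 3345.21 m/s
dV = 3345.21 * ln(141554/14582) = 7603 m/s

7603 m/s


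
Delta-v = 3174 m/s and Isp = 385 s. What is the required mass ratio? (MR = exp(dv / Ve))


Ve = 385 * 9.81 = 3776.85 m/s
MR = exp(3174 / 3776.85) = 2.317

2.317


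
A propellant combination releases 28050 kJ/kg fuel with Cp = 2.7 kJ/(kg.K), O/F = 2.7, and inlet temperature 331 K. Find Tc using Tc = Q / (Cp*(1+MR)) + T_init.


Tc = 28050 / (2.7 * (1 + 2.7)) + 331 = 3139 K

3139 K


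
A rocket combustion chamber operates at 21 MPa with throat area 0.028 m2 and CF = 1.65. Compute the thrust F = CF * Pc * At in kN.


F = 1.65 * 21e6 * 0.028 = 970200.0 N = 970.2 kN

970.2 kN


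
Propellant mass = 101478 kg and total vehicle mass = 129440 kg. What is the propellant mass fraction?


PMF = 101478 / 129440 = 0.784

0.784


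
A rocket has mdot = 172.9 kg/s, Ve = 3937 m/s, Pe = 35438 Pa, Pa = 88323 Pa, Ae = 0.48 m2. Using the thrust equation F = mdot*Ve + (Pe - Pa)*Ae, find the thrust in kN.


F = 172.9 * 3937 + (35438 - 88323) * 0.48 = 655322.0 N = 655.3 kN

655.3 kN


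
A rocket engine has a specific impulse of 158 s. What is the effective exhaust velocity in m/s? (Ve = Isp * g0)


Ve = Isp * g0 = 158 * 9.81 = 1550.0 m/s

1550.0 m/s


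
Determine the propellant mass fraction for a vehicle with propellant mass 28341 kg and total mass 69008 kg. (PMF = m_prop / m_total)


PMF = 28341 / 69008 = 0.411

0.411


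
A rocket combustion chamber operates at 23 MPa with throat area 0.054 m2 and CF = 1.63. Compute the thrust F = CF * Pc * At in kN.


F = 1.63 * 23e6 * 0.054 = 2.0245e+06 N = 2024.5 kN

2024.5 kN


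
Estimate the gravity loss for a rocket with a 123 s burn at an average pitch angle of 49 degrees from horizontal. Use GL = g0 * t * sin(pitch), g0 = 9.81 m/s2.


GL = 9.81 * 123 * sin(49 deg) = 911 m/s

911 m/s


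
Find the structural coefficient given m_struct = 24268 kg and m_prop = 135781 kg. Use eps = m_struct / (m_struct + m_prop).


eps = 24268 / (24268 + 135781) = 0.1516

0.1516


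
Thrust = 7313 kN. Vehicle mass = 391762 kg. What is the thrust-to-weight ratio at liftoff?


TWR = 7313000 / (391762 * 9.81) = 1.9

1.9


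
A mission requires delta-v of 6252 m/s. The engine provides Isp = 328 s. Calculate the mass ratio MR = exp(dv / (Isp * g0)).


Ve = 328 * 9.81 = 3217.68 m/s
MR = exp(6252 / 3217.68) = 6.98

6.98


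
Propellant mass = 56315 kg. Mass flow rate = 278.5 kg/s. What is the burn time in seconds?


tb = 56315 / 278.5 = 202.2 s

202.2 s


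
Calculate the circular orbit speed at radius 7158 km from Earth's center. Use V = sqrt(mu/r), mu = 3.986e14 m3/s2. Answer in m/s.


V = sqrt(3.986e14 / 7158000) = 7462 m/s

7462 m/s


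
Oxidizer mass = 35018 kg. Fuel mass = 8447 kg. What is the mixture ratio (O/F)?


MR = 35018 / 8447 = 4.15

4.15


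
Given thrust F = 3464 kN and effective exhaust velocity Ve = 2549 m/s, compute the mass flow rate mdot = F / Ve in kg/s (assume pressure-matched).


mdot = F / Ve = 3464000 / 2549 = 1359.0 kg/s

1359.0 kg/s


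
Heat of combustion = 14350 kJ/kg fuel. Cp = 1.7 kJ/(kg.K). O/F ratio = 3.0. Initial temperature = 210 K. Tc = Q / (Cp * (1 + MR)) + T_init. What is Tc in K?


Tc = 14350 / (1.7 * (1 + 3.0)) + 210 = 2320 K

2320 K


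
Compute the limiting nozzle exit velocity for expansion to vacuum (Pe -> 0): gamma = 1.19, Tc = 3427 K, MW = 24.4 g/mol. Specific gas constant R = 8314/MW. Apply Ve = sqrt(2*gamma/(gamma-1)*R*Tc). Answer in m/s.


R = 8314 / 24.4 = 340.74 J/(kg.K)
Ve = sqrt(2 * 1.19 / (1.19 - 1) * 340.74 * 3427) = 3825 m/s

3825 m/s


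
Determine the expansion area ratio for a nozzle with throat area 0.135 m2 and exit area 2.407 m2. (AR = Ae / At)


AR = 2.407 / 0.135 = 17.8

17.8


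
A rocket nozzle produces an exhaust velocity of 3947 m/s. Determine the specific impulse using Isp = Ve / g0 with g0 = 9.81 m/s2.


Isp = Ve / g0 = 3947 / 9.81 = 402.3 s

402.3 s


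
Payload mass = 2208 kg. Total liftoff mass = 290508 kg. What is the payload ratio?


PR = 2208 / 290508 = 0.0076

0.0076


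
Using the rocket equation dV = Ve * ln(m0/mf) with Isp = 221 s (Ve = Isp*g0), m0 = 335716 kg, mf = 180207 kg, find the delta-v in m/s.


Ve = 221 * 9.81 = 2168.01 m/s
dV = 2168.01 * ln(335716/180207) = 1349 m/s

1349 m/s


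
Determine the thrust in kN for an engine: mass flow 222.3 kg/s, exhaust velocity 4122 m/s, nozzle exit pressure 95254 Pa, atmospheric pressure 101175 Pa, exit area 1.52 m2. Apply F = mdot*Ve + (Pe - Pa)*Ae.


F = 222.3 * 4122 + (95254 - 101175) * 1.52 = 907321.0 N = 907.3 kN

907.3 kN


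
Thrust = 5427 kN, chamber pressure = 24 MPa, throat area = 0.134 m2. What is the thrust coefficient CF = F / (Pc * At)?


CF = 5427000 / (24e6 * 0.134) = 1.69

1.69


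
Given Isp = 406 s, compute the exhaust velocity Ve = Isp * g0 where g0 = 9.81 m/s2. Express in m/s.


Ve = Isp * g0 = 406 * 9.81 = 3982.9 m/s

3982.9 m/s


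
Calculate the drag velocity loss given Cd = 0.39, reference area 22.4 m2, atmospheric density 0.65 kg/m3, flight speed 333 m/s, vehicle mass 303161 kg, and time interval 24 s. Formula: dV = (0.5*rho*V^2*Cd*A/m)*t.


D = 0.5 * 0.65 * 333^2 * 0.39 * 22.4 = 314836.05 N
a = 314836.05 / 303161 = 1.0385 m/s2
dV = 1.0385 * 24 = 24.9 m/s

24.9 m/s


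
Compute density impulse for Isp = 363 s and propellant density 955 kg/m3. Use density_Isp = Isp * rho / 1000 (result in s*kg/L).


rho*Isp = 363 * 955 / 1000 = 347 s*kg/L

347 s*kg/L


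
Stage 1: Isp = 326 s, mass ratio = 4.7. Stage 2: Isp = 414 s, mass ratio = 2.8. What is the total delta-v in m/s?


dV1 = 326 * 9.81 * ln(4.7) = 4949.2 m/s
dV2 = 414 * 9.81 * ln(2.8) = 4181.6 m/s
Total dV = 4949.2 + 4181.6 = 9130.8 m/s ~ 9131 m/s

9131 m/s


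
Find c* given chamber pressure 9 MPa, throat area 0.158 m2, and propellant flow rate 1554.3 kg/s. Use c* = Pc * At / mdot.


c* = 9e6 * 0.158 / 1554.3 = 915 m/s

915 m/s


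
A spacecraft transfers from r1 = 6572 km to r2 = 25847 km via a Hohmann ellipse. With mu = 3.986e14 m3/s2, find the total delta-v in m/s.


V1 = sqrt(mu/r1) = 7787.89 m/s
dV1 = V1*(sqrt(2*r2/(r1+r2)) - 1) = 2046.33 m/s
V2 = sqrt(mu/r2) = 3927.02 m/s
dV2 = V2*(1 - sqrt(2*r1/(r1+r2))) = 1426.52 m/s
Total dV = 3473 m/s

3473 m/s


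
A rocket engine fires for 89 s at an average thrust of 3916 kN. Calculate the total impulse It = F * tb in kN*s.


It = 3916 * 89 = 348524 kN*s

348524 kN*s


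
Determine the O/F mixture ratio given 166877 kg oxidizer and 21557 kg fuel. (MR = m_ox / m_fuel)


MR = 166877 / 21557 = 7.74

7.74


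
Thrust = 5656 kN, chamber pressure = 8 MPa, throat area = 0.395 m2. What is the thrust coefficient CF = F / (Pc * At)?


CF = 5656000 / (8e6 * 0.395) = 1.79

1.79


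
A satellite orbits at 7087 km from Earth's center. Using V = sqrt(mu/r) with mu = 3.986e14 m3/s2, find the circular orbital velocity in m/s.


V = sqrt(3.986e14 / 7087000) = 7500 m/s

7500 m/s


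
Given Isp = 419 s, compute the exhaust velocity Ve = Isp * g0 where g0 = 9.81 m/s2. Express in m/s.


Ve = Isp * g0 = 419 * 9.81 = 4110.4 m/s

4110.4 m/s


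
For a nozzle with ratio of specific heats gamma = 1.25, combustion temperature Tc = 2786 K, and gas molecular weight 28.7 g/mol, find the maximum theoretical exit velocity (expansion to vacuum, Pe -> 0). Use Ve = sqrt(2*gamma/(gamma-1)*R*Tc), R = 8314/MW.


R = 8314 / 28.7 = 289.69 J/(kg.K)
Ve = sqrt(2 * 1.25 / (1.25 - 1) * 289.69 * 2786) = 2841 m/s

2841 m/s


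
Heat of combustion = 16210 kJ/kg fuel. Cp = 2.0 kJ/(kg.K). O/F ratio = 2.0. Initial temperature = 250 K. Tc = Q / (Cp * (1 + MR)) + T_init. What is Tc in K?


Tc = 16210 / (2.0 * (1 + 2.0)) + 250 = 2952 K

2952 K


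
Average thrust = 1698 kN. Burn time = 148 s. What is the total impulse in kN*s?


It = 1698 * 148 = 251304 kN*s

251304 kN*s


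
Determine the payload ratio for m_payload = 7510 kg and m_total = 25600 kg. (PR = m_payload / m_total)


PR = 7510 / 25600 = 0.2934

0.2934


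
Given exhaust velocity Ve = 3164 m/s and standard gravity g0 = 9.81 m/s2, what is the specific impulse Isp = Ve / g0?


Isp = Ve / g0 = 3164 / 9.81 = 322.5 s

322.5 s


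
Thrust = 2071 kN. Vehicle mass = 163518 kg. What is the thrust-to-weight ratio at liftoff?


TWR = 2071000 / (163518 * 9.81) = 1.29

1.29


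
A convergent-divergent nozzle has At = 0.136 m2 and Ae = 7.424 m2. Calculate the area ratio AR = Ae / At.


AR = 7.424 / 0.136 = 54.6

54.6


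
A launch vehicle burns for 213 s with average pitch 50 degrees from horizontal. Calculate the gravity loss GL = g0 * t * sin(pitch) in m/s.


GL = 9.81 * 213 * sin(50 deg) = 1601 m/s

1601 m/s


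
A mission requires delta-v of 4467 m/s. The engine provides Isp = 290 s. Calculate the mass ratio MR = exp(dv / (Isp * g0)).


Ve = 290 * 9.81 = 2844.9 m/s
MR = exp(4467 / 2844.9) = 4.808

4.808


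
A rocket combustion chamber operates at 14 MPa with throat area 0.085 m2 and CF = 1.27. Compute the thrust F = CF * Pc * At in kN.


F = 1.27 * 14e6 * 0.085 = 1.5113e+06 N = 1511.3 kN

1511.3 kN


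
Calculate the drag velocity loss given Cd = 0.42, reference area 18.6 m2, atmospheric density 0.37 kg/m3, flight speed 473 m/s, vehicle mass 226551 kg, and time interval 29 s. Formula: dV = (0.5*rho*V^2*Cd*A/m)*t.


D = 0.5 * 0.37 * 473^2 * 0.42 * 18.6 = 323337.63 N
a = 323337.63 / 226551 = 1.4272 m/s2
dV = 1.4272 * 29 = 41.4 m/s

41.4 m/s


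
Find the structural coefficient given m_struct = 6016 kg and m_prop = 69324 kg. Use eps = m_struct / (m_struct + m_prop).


eps = 6016 / (6016 + 69324) = 0.0799

0.0799


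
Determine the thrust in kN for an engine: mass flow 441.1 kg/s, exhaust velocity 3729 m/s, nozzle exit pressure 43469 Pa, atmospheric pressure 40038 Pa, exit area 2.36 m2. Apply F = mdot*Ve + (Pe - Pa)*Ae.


F = 441.1 * 3729 + (43469 - 40038) * 2.36 = 1.6530e+06 N = 1653.0 kN

1653.0 kN


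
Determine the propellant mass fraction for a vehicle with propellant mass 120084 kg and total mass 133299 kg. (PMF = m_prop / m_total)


PMF = 120084 / 133299 = 0.901

0.901


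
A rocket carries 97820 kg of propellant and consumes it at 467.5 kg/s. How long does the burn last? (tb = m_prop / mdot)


tb = 97820 / 467.5 = 209.2 s

209.2 s


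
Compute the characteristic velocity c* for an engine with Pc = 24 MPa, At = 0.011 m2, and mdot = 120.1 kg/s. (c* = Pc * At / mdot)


c* = 24e6 * 0.011 / 120.1 = 2198 m/s

2198 m/s


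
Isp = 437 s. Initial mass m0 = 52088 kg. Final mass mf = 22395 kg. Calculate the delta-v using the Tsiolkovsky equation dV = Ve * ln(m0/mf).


Ve = 437 * 9.81 = 4286.97 m/s
dV = 4286.97 * ln(52088/22395) = 3619 m/s

3619 m/s


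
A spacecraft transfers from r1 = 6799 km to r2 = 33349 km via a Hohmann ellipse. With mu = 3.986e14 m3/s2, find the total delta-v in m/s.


V1 = sqrt(mu/r1) = 7656.78 m/s
dV1 = V1*(sqrt(2*r2/(r1+r2)) - 1) = 2212.16 m/s
V2 = sqrt(mu/r2) = 3457.22 m/s
dV2 = V2*(1 - sqrt(2*r1/(r1+r2))) = 1445.2 m/s
Total dV = 3657 m/s

3657 m/s


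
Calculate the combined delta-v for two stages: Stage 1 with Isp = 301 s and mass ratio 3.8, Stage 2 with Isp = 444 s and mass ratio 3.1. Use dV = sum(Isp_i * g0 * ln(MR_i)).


dV1 = 301 * 9.81 * ln(3.8) = 3942.0 m/s
dV2 = 444 * 9.81 * ln(3.1) = 4928.0 m/s
Total dV = 3942.0 + 4928.0 = 8870.0 m/s ~ 8870 m/s

8870 m/s


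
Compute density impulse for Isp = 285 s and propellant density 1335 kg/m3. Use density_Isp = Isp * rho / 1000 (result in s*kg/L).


rho*Isp = 285 * 1335 / 1000 = 380 s*kg/L

380 s*kg/L


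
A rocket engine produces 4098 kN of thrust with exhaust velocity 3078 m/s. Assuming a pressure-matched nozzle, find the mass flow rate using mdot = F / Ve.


mdot = F / Ve = 4098000 / 3078 = 1331.4 kg/s

1331.4 kg/s


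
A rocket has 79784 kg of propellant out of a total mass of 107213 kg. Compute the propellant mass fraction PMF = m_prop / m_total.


PMF = 79784 / 107213 = 0.744

0.744


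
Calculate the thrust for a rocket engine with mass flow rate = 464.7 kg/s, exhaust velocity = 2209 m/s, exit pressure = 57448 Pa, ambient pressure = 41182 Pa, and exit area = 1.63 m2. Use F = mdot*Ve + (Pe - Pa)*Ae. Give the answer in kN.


F = 464.7 * 2209 + (57448 - 41182) * 1.63 = 1.0530e+06 N = 1053.0 kN

1053.0 kN


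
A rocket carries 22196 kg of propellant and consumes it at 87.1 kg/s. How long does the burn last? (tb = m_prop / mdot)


tb = 22196 / 87.1 = 254.8 s

254.8 s


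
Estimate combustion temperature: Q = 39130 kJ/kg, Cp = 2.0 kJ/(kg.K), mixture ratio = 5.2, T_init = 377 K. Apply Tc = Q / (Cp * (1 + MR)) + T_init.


Tc = 39130 / (2.0 * (1 + 5.2)) + 377 = 3533 K

3533 K


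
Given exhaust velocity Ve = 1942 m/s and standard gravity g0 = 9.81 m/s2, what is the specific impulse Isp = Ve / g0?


Isp = Ve / g0 = 1942 / 9.81 = 198.0 s

198.0 s


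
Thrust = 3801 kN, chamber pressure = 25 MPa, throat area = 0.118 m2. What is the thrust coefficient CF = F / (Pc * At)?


CF = 3801000 / (25e6 * 0.118) = 1.29

1.29


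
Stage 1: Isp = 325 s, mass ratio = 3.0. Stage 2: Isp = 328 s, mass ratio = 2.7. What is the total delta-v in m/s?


dV1 = 325 * 9.81 * ln(3.0) = 3502.7 m/s
dV2 = 328 * 9.81 * ln(2.7) = 3196.0 m/s
Total dV = 3502.7 + 3196.0 = 6698.7 m/s ~ 6699 m/s

6699 m/s


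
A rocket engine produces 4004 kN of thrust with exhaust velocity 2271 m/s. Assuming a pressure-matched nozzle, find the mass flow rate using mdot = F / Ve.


mdot = F / Ve = 4004000 / 2271 = 1763.1 kg/s

1763.1 kg/s


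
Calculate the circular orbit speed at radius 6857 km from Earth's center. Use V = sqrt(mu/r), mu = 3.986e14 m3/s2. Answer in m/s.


V = sqrt(3.986e14 / 6857000) = 7624 m/s

7624 m/s


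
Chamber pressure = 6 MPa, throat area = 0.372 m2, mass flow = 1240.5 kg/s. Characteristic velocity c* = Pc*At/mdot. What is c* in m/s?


c* = 6e6 * 0.372 / 1240.5 = 1799 m/s

1799 m/s


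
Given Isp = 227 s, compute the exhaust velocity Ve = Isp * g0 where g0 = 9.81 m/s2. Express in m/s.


Ve = Isp * g0 = 227 * 9.81 = 2226.9 m/s

2226.9 m/s


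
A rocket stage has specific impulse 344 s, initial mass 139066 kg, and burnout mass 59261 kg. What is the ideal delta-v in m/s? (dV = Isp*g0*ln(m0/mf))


Ve = 344 * 9.81 = 3374.64 m/s
dV = 3374.64 * ln(139066/59261) = 2879 m/s

2879 m/s


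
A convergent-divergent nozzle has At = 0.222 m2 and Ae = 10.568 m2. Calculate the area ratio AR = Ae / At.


AR = 10.568 / 0.222 = 47.6

47.6


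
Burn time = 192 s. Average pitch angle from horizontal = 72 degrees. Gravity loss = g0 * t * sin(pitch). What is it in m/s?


GL = 9.81 * 192 * sin(72 deg) = 1791 m/s

1791 m/s


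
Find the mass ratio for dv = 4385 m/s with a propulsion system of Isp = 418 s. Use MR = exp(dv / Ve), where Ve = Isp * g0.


Ve = 418 * 9.81 = 4100.58 m/s
MR = exp(4385 / 4100.58) = 2.914

2.914


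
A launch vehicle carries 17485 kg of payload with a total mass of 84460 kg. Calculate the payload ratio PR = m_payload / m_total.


PR = 17485 / 84460 = 0.207

0.207


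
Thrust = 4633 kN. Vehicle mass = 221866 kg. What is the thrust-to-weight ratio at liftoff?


TWR = 4633000 / (221866 * 9.81) = 2.13

2.13


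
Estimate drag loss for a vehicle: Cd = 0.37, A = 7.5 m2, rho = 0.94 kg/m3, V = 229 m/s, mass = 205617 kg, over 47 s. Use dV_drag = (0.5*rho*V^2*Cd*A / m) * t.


D = 0.5 * 0.94 * 229^2 * 0.37 * 7.5 = 68396.17 N
a = 68396.17 / 205617 = 0.3326 m/s2
dV = 0.3326 * 47 = 15.6 m/s

15.6 m/s


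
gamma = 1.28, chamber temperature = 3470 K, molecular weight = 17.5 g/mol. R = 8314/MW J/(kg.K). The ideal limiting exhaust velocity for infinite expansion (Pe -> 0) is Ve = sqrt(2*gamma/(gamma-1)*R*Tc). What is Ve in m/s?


R = 8314 / 17.5 = 475.09 J/(kg.K)
Ve = sqrt(2 * 1.28 / (1.28 - 1) * 475.09 * 3470) = 3882 m/s

3882 m/s


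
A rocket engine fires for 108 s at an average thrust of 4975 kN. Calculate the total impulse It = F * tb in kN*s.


It = 4975 * 108 = 537300 kN*s

537300 kN*s


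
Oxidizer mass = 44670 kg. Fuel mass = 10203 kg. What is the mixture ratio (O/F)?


MR = 44670 / 10203 = 4.38

4.38


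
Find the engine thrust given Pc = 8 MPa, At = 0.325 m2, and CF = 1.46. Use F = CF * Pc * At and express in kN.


F = 1.46 * 8e6 * 0.325 = 3.7960e+06 N = 3796.0 kN

3796.0 kN


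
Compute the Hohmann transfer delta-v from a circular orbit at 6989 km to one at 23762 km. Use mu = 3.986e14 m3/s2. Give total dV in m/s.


V1 = sqrt(mu/r1) = 7551.99 m/s
dV1 = V1*(sqrt(2*r2/(r1+r2)) - 1) = 1836.34 m/s
V2 = sqrt(mu/r2) = 4095.69 m/s
dV2 = V2*(1 - sqrt(2*r1/(r1+r2))) = 1334.35 m/s
Total dV = 3171 m/s

3171 m/s


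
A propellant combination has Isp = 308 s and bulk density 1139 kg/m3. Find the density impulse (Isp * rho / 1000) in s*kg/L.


rho*Isp = 308 * 1139 / 1000 = 351 s*kg/L

351 s*kg/L


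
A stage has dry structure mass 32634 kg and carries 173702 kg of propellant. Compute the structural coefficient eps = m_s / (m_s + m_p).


eps = 32634 / (32634 + 173702) = 0.1582

0.1582


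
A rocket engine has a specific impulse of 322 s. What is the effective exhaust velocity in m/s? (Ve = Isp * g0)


Ve = Isp * g0 = 322 * 9.81 = 3158.8 m/s

3158.8 m/s


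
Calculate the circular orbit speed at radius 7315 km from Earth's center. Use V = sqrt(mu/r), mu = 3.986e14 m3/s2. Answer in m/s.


V = sqrt(3.986e14 / 7315000) = 7382 m/s

7382 m/s


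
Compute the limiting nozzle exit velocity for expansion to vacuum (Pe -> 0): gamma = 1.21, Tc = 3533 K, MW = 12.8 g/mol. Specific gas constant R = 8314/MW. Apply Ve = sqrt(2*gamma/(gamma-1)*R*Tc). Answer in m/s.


R = 8314 / 12.8 = 649.53 J/(kg.K)
Ve = sqrt(2 * 1.21 / (1.21 - 1) * 649.53 * 3533) = 5142 m/s

5142 m/s


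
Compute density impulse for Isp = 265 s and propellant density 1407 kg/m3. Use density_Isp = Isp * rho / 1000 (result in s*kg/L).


rho*Isp = 265 * 1407 / 1000 = 373 s*kg/L

373 s*kg/L
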